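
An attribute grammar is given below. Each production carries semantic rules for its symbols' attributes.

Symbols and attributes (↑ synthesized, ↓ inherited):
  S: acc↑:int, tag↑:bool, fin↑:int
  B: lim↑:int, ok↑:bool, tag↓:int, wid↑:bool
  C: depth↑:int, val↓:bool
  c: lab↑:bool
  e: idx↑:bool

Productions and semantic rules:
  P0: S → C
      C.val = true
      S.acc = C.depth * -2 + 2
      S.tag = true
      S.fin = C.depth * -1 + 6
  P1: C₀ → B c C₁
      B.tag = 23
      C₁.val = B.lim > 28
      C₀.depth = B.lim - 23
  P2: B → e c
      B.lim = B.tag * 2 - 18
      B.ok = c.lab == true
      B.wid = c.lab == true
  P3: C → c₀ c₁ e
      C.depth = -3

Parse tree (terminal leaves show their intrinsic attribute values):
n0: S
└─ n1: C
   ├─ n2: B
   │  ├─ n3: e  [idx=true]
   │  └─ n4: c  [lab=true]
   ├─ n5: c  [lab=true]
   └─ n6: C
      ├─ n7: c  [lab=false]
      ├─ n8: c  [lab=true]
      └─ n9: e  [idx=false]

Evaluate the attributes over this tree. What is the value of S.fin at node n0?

1

1. n1.val = true  [true]
2. n2.tag = 23  [23]
3. n3.idx = true  [terminal]
4. n4.lab = true  [terminal]
5. n2.lim = 28  [B.tag * 2 - 18]
6. n2.ok = true  [c.lab == true]
7. n2.wid = true  [c.lab == true]
8. n5.lab = true  [terminal]
9. n6.val = false  [B.lim > 28]
10. n7.lab = false  [terminal]
11. n8.lab = true  [terminal]
12. n9.idx = false  [terminal]
13. n6.depth = -3  [-3]
14. n1.depth = 5  [B.lim - 23]
15. n0.acc = -8  [C.depth * -2 + 2]
16. n0.tag = true  [true]
17. n0.fin = 1  [C.depth * -1 + 6]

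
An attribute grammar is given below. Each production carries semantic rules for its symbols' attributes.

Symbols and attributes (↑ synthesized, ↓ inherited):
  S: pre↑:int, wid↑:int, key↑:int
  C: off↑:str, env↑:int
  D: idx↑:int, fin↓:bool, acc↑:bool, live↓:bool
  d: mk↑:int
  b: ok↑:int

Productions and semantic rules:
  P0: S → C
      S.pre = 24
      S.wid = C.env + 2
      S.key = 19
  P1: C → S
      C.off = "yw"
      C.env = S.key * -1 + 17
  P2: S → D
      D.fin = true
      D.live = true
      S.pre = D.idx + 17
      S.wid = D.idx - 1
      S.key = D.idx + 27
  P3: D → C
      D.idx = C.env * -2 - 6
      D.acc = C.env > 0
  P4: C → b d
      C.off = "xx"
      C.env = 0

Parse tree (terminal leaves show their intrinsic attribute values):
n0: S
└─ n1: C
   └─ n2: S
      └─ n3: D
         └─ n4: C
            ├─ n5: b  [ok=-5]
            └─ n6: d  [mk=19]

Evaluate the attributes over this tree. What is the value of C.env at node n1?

-4

1. n3.fin = true  [true]
2. n3.live = true  [true]
3. n5.ok = -5  [terminal]
4. n6.mk = 19  [terminal]
5. n4.off = "xx"  ["xx"]
6. n4.env = 0  [0]
7. n3.idx = -6  [C.env * -2 - 6]
8. n3.acc = false  [C.env > 0]
9. n2.pre = 11  [D.idx + 17]
10. n2.wid = -7  [D.idx - 1]
11. n2.key = 21  [D.idx + 27]
12. n1.off = "yw"  ["yw"]
13. n1.env = -4  [S.key * -1 + 17]
14. n0.pre = 24  [24]
15. n0.wid = -2  [C.env + 2]
16. n0.key = 19  [19]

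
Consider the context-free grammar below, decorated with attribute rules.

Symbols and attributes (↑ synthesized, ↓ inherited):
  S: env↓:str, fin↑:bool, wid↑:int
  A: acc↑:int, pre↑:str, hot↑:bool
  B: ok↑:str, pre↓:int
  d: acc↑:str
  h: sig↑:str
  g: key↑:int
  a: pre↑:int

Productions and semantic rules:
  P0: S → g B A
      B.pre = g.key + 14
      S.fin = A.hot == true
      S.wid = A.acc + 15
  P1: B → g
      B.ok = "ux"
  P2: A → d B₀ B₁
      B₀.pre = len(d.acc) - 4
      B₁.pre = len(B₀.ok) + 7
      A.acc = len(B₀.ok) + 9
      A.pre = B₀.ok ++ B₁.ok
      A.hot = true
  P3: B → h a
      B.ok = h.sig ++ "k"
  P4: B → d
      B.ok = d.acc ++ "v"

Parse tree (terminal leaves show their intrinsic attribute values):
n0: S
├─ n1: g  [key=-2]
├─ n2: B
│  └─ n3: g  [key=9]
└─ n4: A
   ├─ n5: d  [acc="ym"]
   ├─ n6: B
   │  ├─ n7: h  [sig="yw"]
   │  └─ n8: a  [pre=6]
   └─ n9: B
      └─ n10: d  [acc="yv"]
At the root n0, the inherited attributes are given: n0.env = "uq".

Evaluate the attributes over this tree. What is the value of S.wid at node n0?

27

1. n0.env = "uq"  [given at root]
2. n1.key = -2  [terminal]
3. n2.pre = 12  [g.key + 14]
4. n3.key = 9  [terminal]
5. n2.ok = "ux"  ["ux"]
6. n5.acc = "ym"  [terminal]
7. n6.pre = -2  [len(d.acc) - 4]
8. n7.sig = "yw"  [terminal]
9. n8.pre = 6  [terminal]
10. n6.ok = "ywk"  [h.sig ++ "k"]
11. n9.pre = 10  [len(B₀.ok) + 7]
12. n10.acc = "yv"  [terminal]
13. n9.ok = "yvv"  [d.acc ++ "v"]
14. n4.acc = 12  [len(B₀.ok) + 9]
15. n4.pre = "ywkyvv"  [B₀.ok ++ B₁.ok]
16. n4.hot = true  [true]
17. n0.fin = true  [A.hot == true]
18. n0.wid = 27  [A.acc + 15]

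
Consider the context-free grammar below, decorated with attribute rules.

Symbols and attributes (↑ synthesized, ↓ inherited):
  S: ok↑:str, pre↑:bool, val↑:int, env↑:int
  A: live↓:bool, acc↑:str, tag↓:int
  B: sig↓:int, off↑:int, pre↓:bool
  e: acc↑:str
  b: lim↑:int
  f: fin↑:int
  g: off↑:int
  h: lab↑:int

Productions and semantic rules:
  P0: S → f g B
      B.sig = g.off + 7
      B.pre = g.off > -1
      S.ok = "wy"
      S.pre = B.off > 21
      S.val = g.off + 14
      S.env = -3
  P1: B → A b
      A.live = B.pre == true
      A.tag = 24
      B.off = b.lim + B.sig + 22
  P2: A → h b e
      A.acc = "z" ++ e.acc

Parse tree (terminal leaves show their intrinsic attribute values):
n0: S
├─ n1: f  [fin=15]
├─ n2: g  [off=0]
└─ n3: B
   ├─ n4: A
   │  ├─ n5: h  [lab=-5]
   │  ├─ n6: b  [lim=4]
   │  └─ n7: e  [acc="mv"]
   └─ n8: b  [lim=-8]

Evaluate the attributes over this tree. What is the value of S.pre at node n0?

1. n1.fin = 15  [terminal]
2. n2.off = 0  [terminal]
3. n3.sig = 7  [g.off + 7]
4. n3.pre = true  [g.off > -1]
5. n4.live = true  [B.pre == true]
6. n4.tag = 24  [24]
7. n5.lab = -5  [terminal]
8. n6.lim = 4  [terminal]
9. n7.acc = "mv"  [terminal]
10. n4.acc = "zmv"  ["z" ++ e.acc]
11. n8.lim = -8  [terminal]
12. n3.off = 21  [b.lim + B.sig + 22]
13. n0.ok = "wy"  ["wy"]
14. n0.pre = false  [B.off > 21]
15. n0.val = 14  [g.off + 14]
16. n0.env = -3  [-3]

false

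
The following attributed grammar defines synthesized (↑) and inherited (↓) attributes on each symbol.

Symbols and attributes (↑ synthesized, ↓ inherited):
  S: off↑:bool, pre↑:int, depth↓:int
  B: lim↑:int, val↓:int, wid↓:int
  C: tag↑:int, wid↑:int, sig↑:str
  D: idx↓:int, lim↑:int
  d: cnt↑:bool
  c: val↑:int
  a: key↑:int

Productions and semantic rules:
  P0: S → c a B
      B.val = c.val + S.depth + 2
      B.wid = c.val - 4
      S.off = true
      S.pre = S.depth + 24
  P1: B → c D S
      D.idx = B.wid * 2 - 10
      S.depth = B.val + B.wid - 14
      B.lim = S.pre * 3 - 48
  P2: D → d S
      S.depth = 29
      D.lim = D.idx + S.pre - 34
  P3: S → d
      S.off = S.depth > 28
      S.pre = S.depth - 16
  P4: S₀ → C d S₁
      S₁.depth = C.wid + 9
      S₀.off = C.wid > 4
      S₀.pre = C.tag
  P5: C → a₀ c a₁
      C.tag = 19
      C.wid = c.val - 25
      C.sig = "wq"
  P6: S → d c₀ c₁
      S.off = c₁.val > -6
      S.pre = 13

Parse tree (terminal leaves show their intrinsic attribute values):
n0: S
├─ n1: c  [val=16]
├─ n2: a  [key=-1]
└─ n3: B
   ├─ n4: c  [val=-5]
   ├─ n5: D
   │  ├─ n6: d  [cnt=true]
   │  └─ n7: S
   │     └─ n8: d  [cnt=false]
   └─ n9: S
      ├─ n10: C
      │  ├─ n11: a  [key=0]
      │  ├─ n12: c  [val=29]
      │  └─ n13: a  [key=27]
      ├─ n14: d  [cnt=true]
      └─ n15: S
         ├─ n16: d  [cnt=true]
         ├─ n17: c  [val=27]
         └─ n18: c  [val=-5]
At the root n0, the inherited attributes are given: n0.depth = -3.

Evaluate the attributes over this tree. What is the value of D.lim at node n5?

-7

1. n0.depth = -3  [given at root]
2. n1.val = 16  [terminal]
3. n2.key = -1  [terminal]
4. n3.val = 15  [c.val + S.depth + 2]
5. n3.wid = 12  [c.val - 4]
6. n4.val = -5  [terminal]
7. n5.idx = 14  [B.wid * 2 - 10]
8. n6.cnt = true  [terminal]
9. n7.depth = 29  [29]
10. n8.cnt = false  [terminal]
11. n7.off = true  [S.depth > 28]
12. n7.pre = 13  [S.depth - 16]
13. n5.lim = -7  [D.idx + S.pre - 34]
14. n9.depth = 13  [B.val + B.wid - 14]
15. n11.key = 0  [terminal]
16. n12.val = 29  [terminal]
17. n13.key = 27  [terminal]
18. n10.tag = 19  [19]
19. n10.wid = 4  [c.val - 25]
20. n10.sig = "wq"  ["wq"]
21. n14.cnt = true  [terminal]
22. n15.depth = 13  [C.wid + 9]
23. n16.cnt = true  [terminal]
24. n17.val = 27  [terminal]
25. n18.val = -5  [terminal]
26. n15.off = true  [c₁.val > -6]
27. n15.pre = 13  [13]
28. n9.off = false  [C.wid > 4]
29. n9.pre = 19  [C.tag]
30. n3.lim = 9  [S.pre * 3 - 48]
31. n0.off = true  [true]
32. n0.pre = 21  [S.depth + 24]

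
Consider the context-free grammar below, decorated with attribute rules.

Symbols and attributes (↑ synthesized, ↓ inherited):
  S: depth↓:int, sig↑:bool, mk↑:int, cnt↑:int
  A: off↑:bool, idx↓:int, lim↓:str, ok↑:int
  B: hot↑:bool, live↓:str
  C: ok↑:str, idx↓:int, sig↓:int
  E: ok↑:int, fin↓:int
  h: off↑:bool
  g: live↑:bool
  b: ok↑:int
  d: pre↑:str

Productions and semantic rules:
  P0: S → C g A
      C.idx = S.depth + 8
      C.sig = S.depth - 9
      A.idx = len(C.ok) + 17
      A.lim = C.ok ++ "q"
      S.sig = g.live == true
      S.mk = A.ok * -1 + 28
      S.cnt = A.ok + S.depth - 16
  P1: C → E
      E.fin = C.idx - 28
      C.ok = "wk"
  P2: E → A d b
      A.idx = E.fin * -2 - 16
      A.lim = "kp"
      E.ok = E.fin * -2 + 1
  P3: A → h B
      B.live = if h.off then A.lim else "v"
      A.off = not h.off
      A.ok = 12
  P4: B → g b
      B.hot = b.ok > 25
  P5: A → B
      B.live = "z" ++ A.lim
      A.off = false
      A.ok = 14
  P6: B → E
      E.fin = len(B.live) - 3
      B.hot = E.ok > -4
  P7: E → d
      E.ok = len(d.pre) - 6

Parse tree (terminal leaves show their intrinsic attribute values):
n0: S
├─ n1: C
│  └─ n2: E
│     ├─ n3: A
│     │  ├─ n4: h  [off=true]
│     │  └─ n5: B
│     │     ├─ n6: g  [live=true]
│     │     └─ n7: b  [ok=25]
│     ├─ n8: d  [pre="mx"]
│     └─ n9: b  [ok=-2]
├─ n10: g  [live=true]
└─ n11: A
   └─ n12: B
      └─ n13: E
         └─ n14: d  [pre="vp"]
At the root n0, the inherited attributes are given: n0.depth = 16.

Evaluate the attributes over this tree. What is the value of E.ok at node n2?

9

1. n0.depth = 16  [given at root]
2. n1.idx = 24  [S.depth + 8]
3. n1.sig = 7  [S.depth - 9]
4. n2.fin = -4  [C.idx - 28]
5. n3.idx = -8  [E.fin * -2 - 16]
6. n3.lim = "kp"  ["kp"]
7. n4.off = true  [terminal]
8. n5.live = "kp"  [if h.off then A.lim else "v"]
9. n6.live = true  [terminal]
10. n7.ok = 25  [terminal]
11. n5.hot = false  [b.ok > 25]
12. n3.off = false  [not h.off]
13. n3.ok = 12  [12]
14. n8.pre = "mx"  [terminal]
15. n9.ok = -2  [terminal]
16. n2.ok = 9  [E.fin * -2 + 1]
17. n1.ok = "wk"  ["wk"]
18. n10.live = true  [terminal]
19. n11.idx = 19  [len(C.ok) + 17]
20. n11.lim = "wkq"  [C.ok ++ "q"]
21. n12.live = "zwkq"  ["z" ++ A.lim]
22. n13.fin = 1  [len(B.live) - 3]
23. n14.pre = "vp"  [terminal]
24. n13.ok = -4  [len(d.pre) - 6]
25. n12.hot = false  [E.ok > -4]
26. n11.off = false  [false]
27. n11.ok = 14  [14]
28. n0.sig = true  [g.live == true]
29. n0.mk = 14  [A.ok * -1 + 28]
30. n0.cnt = 14  [A.ok + S.depth - 16]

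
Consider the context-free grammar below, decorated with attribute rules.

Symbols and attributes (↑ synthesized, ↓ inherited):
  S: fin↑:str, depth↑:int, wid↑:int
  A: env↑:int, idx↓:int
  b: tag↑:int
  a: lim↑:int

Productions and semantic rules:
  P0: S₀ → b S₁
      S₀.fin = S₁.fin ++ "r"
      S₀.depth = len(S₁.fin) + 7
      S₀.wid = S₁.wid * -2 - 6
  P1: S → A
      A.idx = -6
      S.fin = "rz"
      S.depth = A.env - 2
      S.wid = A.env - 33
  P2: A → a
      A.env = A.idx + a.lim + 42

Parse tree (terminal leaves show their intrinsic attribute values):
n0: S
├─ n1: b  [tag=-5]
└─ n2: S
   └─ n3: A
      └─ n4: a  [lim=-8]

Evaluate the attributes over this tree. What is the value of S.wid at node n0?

1. n1.tag = -5  [terminal]
2. n3.idx = -6  [-6]
3. n4.lim = -8  [terminal]
4. n3.env = 28  [A.idx + a.lim + 42]
5. n2.fin = "rz"  ["rz"]
6. n2.depth = 26  [A.env - 2]
7. n2.wid = -5  [A.env - 33]
8. n0.fin = "rzr"  [S₁.fin ++ "r"]
9. n0.depth = 9  [len(S₁.fin) + 7]
10. n0.wid = 4  [S₁.wid * -2 - 6]

4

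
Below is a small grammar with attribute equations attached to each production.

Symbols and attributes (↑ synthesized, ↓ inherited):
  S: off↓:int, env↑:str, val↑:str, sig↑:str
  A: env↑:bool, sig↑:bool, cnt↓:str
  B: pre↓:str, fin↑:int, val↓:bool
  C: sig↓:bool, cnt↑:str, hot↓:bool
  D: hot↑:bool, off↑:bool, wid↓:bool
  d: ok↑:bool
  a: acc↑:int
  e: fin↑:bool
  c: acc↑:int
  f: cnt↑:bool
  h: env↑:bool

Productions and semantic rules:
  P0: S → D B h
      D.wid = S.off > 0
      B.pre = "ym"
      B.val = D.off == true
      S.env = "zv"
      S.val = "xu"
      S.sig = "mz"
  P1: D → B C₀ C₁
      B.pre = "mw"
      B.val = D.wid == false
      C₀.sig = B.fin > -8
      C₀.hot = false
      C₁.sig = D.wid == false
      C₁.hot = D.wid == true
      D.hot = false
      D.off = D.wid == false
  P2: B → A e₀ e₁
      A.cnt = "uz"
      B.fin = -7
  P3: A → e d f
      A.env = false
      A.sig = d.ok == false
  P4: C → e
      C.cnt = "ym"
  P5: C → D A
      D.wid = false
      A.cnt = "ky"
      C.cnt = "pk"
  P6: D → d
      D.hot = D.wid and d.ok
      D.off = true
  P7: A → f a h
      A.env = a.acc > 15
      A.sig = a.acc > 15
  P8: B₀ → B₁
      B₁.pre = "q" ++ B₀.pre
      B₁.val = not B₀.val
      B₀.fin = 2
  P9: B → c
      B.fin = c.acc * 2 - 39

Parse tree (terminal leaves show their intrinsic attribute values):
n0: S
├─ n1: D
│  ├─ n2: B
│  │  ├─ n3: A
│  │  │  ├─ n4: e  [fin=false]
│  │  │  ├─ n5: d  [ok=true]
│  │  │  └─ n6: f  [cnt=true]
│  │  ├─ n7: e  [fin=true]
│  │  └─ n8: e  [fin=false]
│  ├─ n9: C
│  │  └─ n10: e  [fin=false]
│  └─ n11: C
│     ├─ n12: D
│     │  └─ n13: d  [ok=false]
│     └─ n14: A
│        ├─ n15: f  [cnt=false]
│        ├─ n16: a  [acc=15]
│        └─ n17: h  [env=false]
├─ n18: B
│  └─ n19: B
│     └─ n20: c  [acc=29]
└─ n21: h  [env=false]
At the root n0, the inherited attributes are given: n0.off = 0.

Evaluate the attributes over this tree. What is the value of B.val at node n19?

false

1. n0.off = 0  [given at root]
2. n1.wid = false  [S.off > 0]
3. n2.pre = "mw"  ["mw"]
4. n2.val = true  [D.wid == false]
5. n3.cnt = "uz"  ["uz"]
6. n4.fin = false  [terminal]
7. n5.ok = true  [terminal]
8. n6.cnt = true  [terminal]
9. n3.env = false  [false]
10. n3.sig = false  [d.ok == false]
11. n7.fin = true  [terminal]
12. n8.fin = false  [terminal]
13. n2.fin = -7  [-7]
14. n9.sig = true  [B.fin > -8]
15. n9.hot = false  [false]
16. n10.fin = false  [terminal]
17. n9.cnt = "ym"  ["ym"]
18. n11.sig = true  [D.wid == false]
19. n11.hot = false  [D.wid == true]
20. n12.wid = false  [false]
21. n13.ok = false  [terminal]
22. n12.hot = false  [D.wid and d.ok]
23. n12.off = true  [true]
24. n14.cnt = "ky"  ["ky"]
25. n15.cnt = false  [terminal]
26. n16.acc = 15  [terminal]
27. n17.env = false  [terminal]
28. n14.env = false  [a.acc > 15]
29. n14.sig = false  [a.acc > 15]
30. n11.cnt = "pk"  ["pk"]
31. n1.hot = false  [false]
32. n1.off = true  [D.wid == false]
33. n18.pre = "ym"  ["ym"]
34. n18.val = true  [D.off == true]
35. n19.pre = "qym"  ["q" ++ B₀.pre]
36. n19.val = false  [not B₀.val]
37. n20.acc = 29  [terminal]
38. n19.fin = 19  [c.acc * 2 - 39]
39. n18.fin = 2  [2]
40. n21.env = false  [terminal]
41. n0.env = "zv"  ["zv"]
42. n0.val = "xu"  ["xu"]
43. n0.sig = "mz"  ["mz"]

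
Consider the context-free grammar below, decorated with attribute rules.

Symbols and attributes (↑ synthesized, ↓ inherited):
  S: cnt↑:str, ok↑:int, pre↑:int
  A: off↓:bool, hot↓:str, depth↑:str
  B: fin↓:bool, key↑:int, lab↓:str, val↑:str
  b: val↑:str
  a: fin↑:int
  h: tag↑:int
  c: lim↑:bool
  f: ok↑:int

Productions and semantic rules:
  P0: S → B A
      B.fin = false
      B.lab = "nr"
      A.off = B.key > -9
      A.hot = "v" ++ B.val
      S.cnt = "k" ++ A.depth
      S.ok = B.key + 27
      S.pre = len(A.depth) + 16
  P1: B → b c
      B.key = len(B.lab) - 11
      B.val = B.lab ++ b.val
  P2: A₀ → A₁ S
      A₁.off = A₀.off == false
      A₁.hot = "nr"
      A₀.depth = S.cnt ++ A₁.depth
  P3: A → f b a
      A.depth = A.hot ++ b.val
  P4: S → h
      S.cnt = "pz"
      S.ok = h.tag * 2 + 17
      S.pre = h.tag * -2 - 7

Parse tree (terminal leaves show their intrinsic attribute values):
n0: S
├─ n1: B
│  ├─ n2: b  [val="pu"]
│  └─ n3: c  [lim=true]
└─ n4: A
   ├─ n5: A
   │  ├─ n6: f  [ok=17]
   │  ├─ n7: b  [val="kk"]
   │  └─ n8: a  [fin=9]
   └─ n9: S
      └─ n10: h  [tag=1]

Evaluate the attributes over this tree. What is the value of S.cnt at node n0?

"kpznrkk"

1. n1.fin = false  [false]
2. n1.lab = "nr"  ["nr"]
3. n2.val = "pu"  [terminal]
4. n3.lim = true  [terminal]
5. n1.key = -9  [len(B.lab) - 11]
6. n1.val = "nrpu"  [B.lab ++ b.val]
7. n4.off = false  [B.key > -9]
8. n4.hot = "vnrpu"  ["v" ++ B.val]
9. n5.off = true  [A₀.off == false]
10. n5.hot = "nr"  ["nr"]
11. n6.ok = 17  [terminal]
12. n7.val = "kk"  [terminal]
13. n8.fin = 9  [terminal]
14. n5.depth = "nrkk"  [A.hot ++ b.val]
15. n10.tag = 1  [terminal]
16. n9.cnt = "pz"  ["pz"]
17. n9.ok = 19  [h.tag * 2 + 17]
18. n9.pre = -9  [h.tag * -2 - 7]
19. n4.depth = "pznrkk"  [S.cnt ++ A₁.depth]
20. n0.cnt = "kpznrkk"  ["k" ++ A.depth]
21. n0.ok = 18  [B.key + 27]
22. n0.pre = 22  [len(A.depth) + 16]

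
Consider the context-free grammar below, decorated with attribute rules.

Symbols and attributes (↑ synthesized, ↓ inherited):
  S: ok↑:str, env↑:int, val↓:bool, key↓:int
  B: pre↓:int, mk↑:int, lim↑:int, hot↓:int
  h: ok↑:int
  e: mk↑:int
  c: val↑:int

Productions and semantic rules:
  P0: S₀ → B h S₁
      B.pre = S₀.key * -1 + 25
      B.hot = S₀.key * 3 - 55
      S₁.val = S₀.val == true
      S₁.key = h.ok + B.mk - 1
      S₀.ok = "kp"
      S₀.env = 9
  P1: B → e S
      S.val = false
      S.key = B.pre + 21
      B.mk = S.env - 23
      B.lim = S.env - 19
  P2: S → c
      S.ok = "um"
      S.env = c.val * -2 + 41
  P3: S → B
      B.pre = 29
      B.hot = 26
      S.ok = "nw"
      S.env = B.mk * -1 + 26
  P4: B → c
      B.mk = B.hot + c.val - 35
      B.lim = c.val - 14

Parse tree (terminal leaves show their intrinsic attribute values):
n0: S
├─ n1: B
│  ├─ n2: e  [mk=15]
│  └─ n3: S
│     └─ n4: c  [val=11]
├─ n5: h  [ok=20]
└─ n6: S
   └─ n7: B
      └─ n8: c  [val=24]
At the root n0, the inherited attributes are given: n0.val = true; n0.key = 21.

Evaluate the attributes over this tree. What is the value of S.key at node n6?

1. n0.val = true  [given at root]
2. n0.key = 21  [given at root]
3. n1.pre = 4  [S₀.key * -1 + 25]
4. n1.hot = 8  [S₀.key * 3 - 55]
5. n2.mk = 15  [terminal]
6. n3.val = false  [false]
7. n3.key = 25  [B.pre + 21]
8. n4.val = 11  [terminal]
9. n3.ok = "um"  ["um"]
10. n3.env = 19  [c.val * -2 + 41]
11. n1.mk = -4  [S.env - 23]
12. n1.lim = 0  [S.env - 19]
13. n5.ok = 20  [terminal]
14. n6.val = true  [S₀.val == true]
15. n6.key = 15  [h.ok + B.mk - 1]
16. n7.pre = 29  [29]
17. n7.hot = 26  [26]
18. n8.val = 24  [terminal]
19. n7.mk = 15  [B.hot + c.val - 35]
20. n7.lim = 10  [c.val - 14]
21. n6.ok = "nw"  ["nw"]
22. n6.env = 11  [B.mk * -1 + 26]
23. n0.ok = "kp"  ["kp"]
24. n0.env = 9  [9]

15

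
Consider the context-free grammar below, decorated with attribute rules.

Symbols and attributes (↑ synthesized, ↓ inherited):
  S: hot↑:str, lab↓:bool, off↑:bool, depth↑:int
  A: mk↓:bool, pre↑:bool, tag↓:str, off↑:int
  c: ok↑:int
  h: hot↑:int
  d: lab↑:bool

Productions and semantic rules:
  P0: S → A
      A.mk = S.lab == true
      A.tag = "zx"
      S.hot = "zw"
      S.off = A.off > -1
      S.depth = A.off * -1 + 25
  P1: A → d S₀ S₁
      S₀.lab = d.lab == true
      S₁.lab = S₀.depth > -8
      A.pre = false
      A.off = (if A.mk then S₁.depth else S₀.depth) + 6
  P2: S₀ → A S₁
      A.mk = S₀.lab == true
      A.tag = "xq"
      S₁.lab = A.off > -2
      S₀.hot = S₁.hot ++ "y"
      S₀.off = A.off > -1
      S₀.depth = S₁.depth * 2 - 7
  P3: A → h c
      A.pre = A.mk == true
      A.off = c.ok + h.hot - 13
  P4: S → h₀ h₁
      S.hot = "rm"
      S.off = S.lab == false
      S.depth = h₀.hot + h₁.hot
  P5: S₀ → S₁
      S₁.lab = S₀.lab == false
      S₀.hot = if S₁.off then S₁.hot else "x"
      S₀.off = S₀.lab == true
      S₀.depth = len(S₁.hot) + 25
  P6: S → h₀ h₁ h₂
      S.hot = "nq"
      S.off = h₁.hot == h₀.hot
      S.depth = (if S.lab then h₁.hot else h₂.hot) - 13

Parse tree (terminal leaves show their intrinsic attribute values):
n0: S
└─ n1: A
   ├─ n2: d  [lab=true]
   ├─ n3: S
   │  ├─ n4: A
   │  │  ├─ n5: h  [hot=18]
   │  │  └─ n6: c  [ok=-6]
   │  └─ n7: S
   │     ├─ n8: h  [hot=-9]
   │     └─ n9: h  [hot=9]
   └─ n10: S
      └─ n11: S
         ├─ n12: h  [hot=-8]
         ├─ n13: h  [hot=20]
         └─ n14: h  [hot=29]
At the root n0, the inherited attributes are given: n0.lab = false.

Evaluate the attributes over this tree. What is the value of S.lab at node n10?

1. n0.lab = false  [given at root]
2. n1.mk = false  [S.lab == true]
3. n1.tag = "zx"  ["zx"]
4. n2.lab = true  [terminal]
5. n3.lab = true  [d.lab == true]
6. n4.mk = true  [S₀.lab == true]
7. n4.tag = "xq"  ["xq"]
8. n5.hot = 18  [terminal]
9. n6.ok = -6  [terminal]
10. n4.pre = true  [A.mk == true]
11. n4.off = -1  [c.ok + h.hot - 13]
12. n7.lab = true  [A.off > -2]
13. n8.hot = -9  [terminal]
14. n9.hot = 9  [terminal]
15. n7.hot = "rm"  ["rm"]
16. n7.off = false  [S.lab == false]
17. n7.depth = 0  [h₀.hot + h₁.hot]
18. n3.hot = "rmy"  [S₁.hot ++ "y"]
19. n3.off = false  [A.off > -1]
20. n3.depth = -7  [S₁.depth * 2 - 7]
21. n10.lab = true  [S₀.depth > -8]
22. n11.lab = false  [S₀.lab == false]
23. n12.hot = -8  [terminal]
24. n13.hot = 20  [terminal]
25. n14.hot = 29  [terminal]
26. n11.hot = "nq"  ["nq"]
27. n11.off = false  [h₁.hot == h₀.hot]
28. n11.depth = 16  [(if S.lab then h₁.hot else h₂.hot) - 13]
29. n10.hot = "x"  [if S₁.off then S₁.hot else "x"]
30. n10.off = true  [S₀.lab == true]
31. n10.depth = 27  [len(S₁.hot) + 25]
32. n1.pre = false  [false]
33. n1.off = -1  [(if A.mk then S₁.depth else S₀.depth) + 6]
34. n0.hot = "zw"  ["zw"]
35. n0.off = false  [A.off > -1]
36. n0.depth = 26  [A.off * -1 + 25]

true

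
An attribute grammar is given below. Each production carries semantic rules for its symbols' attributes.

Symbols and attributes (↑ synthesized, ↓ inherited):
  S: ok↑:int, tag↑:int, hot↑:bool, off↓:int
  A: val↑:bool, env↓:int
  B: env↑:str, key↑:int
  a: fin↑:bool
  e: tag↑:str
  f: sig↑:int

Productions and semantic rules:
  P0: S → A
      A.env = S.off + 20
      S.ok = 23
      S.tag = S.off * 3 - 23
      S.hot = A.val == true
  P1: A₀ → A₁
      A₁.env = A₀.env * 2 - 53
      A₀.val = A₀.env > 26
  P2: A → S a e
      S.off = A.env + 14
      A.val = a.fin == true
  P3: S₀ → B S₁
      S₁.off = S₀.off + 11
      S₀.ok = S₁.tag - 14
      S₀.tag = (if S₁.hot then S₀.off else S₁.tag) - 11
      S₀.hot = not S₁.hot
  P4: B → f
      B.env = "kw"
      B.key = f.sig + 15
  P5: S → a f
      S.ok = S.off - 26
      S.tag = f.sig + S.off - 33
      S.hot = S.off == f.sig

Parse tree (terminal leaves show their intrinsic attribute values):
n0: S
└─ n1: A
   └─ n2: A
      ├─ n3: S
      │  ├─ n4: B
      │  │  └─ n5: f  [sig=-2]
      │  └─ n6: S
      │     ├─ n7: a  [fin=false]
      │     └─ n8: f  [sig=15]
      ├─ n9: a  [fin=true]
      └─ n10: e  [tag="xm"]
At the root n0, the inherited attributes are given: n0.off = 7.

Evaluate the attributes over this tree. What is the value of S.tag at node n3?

-3

1. n0.off = 7  [given at root]
2. n1.env = 27  [S.off + 20]
3. n2.env = 1  [A₀.env * 2 - 53]
4. n3.off = 15  [A.env + 14]
5. n5.sig = -2  [terminal]
6. n4.env = "kw"  ["kw"]
7. n4.key = 13  [f.sig + 15]
8. n6.off = 26  [S₀.off + 11]
9. n7.fin = false  [terminal]
10. n8.sig = 15  [terminal]
11. n6.ok = 0  [S.off - 26]
12. n6.tag = 8  [f.sig + S.off - 33]
13. n6.hot = false  [S.off == f.sig]
14. n3.ok = -6  [S₁.tag - 14]
15. n3.tag = -3  [(if S₁.hot then S₀.off else S₁.tag) - 11]
16. n3.hot = true  [not S₁.hot]
17. n9.fin = true  [terminal]
18. n10.tag = "xm"  [terminal]
19. n2.val = true  [a.fin == true]
20. n1.val = true  [A₀.env > 26]
21. n0.ok = 23  [23]
22. n0.tag = -2  [S.off * 3 - 23]
23. n0.hot = true  [A.val == true]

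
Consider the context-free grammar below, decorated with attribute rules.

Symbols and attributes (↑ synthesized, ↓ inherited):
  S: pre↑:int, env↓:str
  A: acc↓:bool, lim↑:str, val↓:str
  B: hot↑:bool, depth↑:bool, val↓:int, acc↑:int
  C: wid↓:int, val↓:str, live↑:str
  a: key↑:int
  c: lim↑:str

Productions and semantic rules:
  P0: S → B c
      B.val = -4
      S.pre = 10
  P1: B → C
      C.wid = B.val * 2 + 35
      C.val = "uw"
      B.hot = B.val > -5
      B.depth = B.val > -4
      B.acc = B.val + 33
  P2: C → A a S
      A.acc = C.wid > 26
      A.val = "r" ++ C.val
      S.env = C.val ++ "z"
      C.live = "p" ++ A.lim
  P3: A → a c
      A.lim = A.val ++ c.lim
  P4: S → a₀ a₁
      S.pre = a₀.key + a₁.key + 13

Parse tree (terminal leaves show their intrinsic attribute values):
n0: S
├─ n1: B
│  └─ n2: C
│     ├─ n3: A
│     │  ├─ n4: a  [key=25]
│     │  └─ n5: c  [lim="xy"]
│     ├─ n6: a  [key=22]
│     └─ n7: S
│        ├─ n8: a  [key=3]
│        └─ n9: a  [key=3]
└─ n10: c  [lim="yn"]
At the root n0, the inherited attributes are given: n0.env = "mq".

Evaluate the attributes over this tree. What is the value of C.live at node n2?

"pruwxy"

1. n0.env = "mq"  [given at root]
2. n1.val = -4  [-4]
3. n2.wid = 27  [B.val * 2 + 35]
4. n2.val = "uw"  ["uw"]
5. n3.acc = true  [C.wid > 26]
6. n3.val = "ruw"  ["r" ++ C.val]
7. n4.key = 25  [terminal]
8. n5.lim = "xy"  [terminal]
9. n3.lim = "ruwxy"  [A.val ++ c.lim]
10. n6.key = 22  [terminal]
11. n7.env = "uwz"  [C.val ++ "z"]
12. n8.key = 3  [terminal]
13. n9.key = 3  [terminal]
14. n7.pre = 19  [a₀.key + a₁.key + 13]
15. n2.live = "pruwxy"  ["p" ++ A.lim]
16. n1.hot = true  [B.val > -5]
17. n1.depth = false  [B.val > -4]
18. n1.acc = 29  [B.val + 33]
19. n10.lim = "yn"  [terminal]
20. n0.pre = 10  [10]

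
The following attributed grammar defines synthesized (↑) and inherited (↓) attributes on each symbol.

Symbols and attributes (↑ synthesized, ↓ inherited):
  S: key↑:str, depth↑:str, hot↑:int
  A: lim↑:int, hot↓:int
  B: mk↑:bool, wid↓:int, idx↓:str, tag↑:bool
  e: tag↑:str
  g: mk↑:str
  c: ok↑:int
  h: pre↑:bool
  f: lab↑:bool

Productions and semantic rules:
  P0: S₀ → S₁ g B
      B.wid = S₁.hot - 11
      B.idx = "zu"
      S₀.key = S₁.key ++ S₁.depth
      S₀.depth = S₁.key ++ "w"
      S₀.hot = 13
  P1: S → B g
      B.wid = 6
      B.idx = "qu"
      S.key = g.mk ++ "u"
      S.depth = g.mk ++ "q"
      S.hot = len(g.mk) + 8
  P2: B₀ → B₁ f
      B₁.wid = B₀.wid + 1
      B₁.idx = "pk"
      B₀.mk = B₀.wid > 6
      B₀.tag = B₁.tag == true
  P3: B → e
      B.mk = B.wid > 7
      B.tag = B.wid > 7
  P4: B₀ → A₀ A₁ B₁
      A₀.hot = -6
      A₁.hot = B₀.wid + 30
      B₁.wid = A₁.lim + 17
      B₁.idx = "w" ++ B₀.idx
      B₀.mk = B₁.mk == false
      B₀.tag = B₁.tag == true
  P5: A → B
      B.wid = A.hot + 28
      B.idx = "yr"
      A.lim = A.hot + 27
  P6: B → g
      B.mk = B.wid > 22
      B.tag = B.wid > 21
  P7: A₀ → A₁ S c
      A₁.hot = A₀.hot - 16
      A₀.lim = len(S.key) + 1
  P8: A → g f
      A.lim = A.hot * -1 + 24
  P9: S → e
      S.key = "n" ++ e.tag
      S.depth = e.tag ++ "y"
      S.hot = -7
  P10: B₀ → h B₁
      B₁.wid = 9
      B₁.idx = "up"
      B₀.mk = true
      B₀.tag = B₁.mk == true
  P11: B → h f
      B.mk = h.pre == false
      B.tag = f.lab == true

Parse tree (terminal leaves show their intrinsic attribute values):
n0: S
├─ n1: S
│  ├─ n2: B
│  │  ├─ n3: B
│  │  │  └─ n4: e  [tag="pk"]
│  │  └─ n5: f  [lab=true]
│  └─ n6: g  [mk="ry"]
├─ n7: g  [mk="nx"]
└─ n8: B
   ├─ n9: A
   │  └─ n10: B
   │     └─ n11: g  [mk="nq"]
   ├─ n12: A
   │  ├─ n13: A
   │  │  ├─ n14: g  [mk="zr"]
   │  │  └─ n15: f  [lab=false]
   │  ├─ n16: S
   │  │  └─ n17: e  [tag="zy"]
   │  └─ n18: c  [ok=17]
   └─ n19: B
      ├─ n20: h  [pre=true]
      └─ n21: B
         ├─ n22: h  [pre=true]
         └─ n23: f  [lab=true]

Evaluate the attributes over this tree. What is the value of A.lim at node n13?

1. n2.wid = 6  [6]
2. n2.idx = "qu"  ["qu"]
3. n3.wid = 7  [B₀.wid + 1]
4. n3.idx = "pk"  ["pk"]
5. n4.tag = "pk"  [terminal]
6. n3.mk = false  [B.wid > 7]
7. n3.tag = false  [B.wid > 7]
8. n5.lab = true  [terminal]
9. n2.mk = false  [B₀.wid > 6]
10. n2.tag = false  [B₁.tag == true]
11. n6.mk = "ry"  [terminal]
12. n1.key = "ryu"  [g.mk ++ "u"]
13. n1.depth = "ryq"  [g.mk ++ "q"]
14. n1.hot = 10  [len(g.mk) + 8]
15. n7.mk = "nx"  [terminal]
16. n8.wid = -1  [S₁.hot - 11]
17. n8.idx = "zu"  ["zu"]
18. n9.hot = -6  [-6]
19. n10.wid = 22  [A.hot + 28]
20. n10.idx = "yr"  ["yr"]
21. n11.mk = "nq"  [terminal]
22. n10.mk = false  [B.wid > 22]
23. n10.tag = true  [B.wid > 21]
24. n9.lim = 21  [A.hot + 27]
25. n12.hot = 29  [B₀.wid + 30]
26. n13.hot = 13  [A₀.hot - 16]
27. n14.mk = "zr"  [terminal]
28. n15.lab = false  [terminal]
29. n13.lim = 11  [A.hot * -1 + 24]
30. n17.tag = "zy"  [terminal]
31. n16.key = "nzy"  ["n" ++ e.tag]
32. n16.depth = "zyy"  [e.tag ++ "y"]
33. n16.hot = -7  [-7]
34. n18.ok = 17  [terminal]
35. n12.lim = 4  [len(S.key) + 1]
36. n19.wid = 21  [A₁.lim + 17]
37. n19.idx = "wzu"  ["w" ++ B₀.idx]
38. n20.pre = true  [terminal]
39. n21.wid = 9  [9]
40. n21.idx = "up"  ["up"]
41. n22.pre = true  [terminal]
42. n23.lab = true  [terminal]
43. n21.mk = false  [h.pre == false]
44. n21.tag = true  [f.lab == true]
45. n19.mk = true  [true]
46. n19.tag = false  [B₁.mk == true]
47. n8.mk = false  [B₁.mk == false]
48. n8.tag = false  [B₁.tag == true]
49. n0.key = "ryuryq"  [S₁.key ++ S₁.depth]
50. n0.depth = "ryuw"  [S₁.key ++ "w"]
51. n0.hot = 13  [13]

11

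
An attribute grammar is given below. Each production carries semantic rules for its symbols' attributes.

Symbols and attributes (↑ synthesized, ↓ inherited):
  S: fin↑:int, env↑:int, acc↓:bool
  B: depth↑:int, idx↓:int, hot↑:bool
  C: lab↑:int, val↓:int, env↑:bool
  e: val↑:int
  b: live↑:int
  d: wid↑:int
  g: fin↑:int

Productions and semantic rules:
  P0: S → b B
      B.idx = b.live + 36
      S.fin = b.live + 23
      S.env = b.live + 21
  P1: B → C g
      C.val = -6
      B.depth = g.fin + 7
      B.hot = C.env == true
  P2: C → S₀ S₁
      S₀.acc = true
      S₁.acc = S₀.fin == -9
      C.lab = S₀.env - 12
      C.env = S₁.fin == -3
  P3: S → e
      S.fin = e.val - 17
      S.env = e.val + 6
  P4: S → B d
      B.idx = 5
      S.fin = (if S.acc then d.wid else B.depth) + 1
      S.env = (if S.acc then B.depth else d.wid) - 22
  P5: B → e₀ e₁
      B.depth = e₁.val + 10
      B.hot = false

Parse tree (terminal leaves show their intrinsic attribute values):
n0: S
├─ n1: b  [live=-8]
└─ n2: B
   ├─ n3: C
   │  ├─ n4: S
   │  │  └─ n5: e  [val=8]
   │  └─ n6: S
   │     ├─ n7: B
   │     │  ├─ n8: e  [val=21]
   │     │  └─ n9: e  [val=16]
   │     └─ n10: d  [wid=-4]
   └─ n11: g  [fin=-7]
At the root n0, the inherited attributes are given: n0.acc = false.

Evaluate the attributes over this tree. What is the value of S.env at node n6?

1. n0.acc = false  [given at root]
2. n1.live = -8  [terminal]
3. n2.idx = 28  [b.live + 36]
4. n3.val = -6  [-6]
5. n4.acc = true  [true]
6. n5.val = 8  [terminal]
7. n4.fin = -9  [e.val - 17]
8. n4.env = 14  [e.val + 6]
9. n6.acc = true  [S₀.fin == -9]
10. n7.idx = 5  [5]
11. n8.val = 21  [terminal]
12. n9.val = 16  [terminal]
13. n7.depth = 26  [e₁.val + 10]
14. n7.hot = false  [false]
15. n10.wid = -4  [terminal]
16. n6.fin = -3  [(if S.acc then d.wid else B.depth) + 1]
17. n6.env = 4  [(if S.acc then B.depth else d.wid) - 22]
18. n3.lab = 2  [S₀.env - 12]
19. n3.env = true  [S₁.fin == -3]
20. n11.fin = -7  [terminal]
21. n2.depth = 0  [g.fin + 7]
22. n2.hot = true  [C.env == true]
23. n0.fin = 15  [b.live + 23]
24. n0.env = 13  [b.live + 21]

4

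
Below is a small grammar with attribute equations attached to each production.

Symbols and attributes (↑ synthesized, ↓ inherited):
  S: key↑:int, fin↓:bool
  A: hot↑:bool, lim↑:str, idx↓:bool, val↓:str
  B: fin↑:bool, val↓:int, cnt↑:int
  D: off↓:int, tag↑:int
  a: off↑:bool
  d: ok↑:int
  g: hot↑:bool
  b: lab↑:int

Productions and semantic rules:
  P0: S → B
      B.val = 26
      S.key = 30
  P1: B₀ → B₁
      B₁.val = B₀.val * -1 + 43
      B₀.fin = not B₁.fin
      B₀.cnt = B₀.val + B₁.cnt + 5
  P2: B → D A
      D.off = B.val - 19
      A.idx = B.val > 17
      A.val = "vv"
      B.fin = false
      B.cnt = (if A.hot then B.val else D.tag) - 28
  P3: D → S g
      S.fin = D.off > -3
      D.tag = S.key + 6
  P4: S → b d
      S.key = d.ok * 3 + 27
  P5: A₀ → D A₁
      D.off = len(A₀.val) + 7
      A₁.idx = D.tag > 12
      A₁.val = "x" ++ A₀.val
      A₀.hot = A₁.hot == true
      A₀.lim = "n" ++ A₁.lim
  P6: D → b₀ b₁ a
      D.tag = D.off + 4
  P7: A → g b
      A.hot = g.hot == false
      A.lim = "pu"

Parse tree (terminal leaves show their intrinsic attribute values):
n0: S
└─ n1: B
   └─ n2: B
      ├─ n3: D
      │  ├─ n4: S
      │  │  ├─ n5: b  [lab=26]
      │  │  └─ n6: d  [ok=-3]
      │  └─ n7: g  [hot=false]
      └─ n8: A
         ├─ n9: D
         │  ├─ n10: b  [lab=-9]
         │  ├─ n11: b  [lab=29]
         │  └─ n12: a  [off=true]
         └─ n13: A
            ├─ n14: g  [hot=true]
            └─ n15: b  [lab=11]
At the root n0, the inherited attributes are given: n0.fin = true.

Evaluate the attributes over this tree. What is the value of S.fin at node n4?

true

1. n0.fin = true  [given at root]
2. n1.val = 26  [26]
3. n2.val = 17  [B₀.val * -1 + 43]
4. n3.off = -2  [B.val - 19]
5. n4.fin = true  [D.off > -3]
6. n5.lab = 26  [terminal]
7. n6.ok = -3  [terminal]
8. n4.key = 18  [d.ok * 3 + 27]
9. n7.hot = false  [terminal]
10. n3.tag = 24  [S.key + 6]
11. n8.idx = false  [B.val > 17]
12. n8.val = "vv"  ["vv"]
13. n9.off = 9  [len(A₀.val) + 7]
14. n10.lab = -9  [terminal]
15. n11.lab = 29  [terminal]
16. n12.off = true  [terminal]
17. n9.tag = 13  [D.off + 4]
18. n13.idx = true  [D.tag > 12]
19. n13.val = "xvv"  ["x" ++ A₀.val]
20. n14.hot = true  [terminal]
21. n15.lab = 11  [terminal]
22. n13.hot = false  [g.hot == false]
23. n13.lim = "pu"  ["pu"]
24. n8.hot = false  [A₁.hot == true]
25. n8.lim = "npu"  ["n" ++ A₁.lim]
26. n2.fin = false  [false]
27. n2.cnt = -4  [(if A.hot then B.val else D.tag) - 28]
28. n1.fin = true  [not B₁.fin]
29. n1.cnt = 27  [B₀.val + B₁.cnt + 5]
30. n0.key = 30  [30]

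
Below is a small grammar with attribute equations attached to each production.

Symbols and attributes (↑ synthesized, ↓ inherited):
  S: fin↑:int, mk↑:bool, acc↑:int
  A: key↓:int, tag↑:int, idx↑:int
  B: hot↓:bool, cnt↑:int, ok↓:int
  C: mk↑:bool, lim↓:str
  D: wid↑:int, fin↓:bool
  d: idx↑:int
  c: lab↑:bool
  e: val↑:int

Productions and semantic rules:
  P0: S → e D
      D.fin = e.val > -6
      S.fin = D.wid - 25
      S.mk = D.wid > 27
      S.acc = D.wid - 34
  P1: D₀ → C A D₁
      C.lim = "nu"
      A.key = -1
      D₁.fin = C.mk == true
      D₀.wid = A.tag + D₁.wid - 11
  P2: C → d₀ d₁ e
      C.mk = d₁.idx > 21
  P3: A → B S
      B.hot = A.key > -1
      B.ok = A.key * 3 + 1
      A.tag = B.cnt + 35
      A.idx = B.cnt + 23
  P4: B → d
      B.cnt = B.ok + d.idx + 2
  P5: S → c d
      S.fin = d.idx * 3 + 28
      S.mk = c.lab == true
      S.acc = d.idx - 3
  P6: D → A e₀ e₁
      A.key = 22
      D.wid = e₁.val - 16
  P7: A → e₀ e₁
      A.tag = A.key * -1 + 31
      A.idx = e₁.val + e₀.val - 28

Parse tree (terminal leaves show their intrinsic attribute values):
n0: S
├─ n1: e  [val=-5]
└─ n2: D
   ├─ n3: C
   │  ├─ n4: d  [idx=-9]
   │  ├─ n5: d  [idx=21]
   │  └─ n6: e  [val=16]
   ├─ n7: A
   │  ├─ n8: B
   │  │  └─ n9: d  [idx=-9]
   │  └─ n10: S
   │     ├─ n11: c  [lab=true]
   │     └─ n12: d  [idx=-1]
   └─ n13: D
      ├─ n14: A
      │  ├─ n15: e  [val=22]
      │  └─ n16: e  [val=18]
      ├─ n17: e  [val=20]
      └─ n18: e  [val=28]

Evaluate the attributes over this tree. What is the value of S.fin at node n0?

1. n1.val = -5  [terminal]
2. n2.fin = true  [e.val > -6]
3. n3.lim = "nu"  ["nu"]
4. n4.idx = -9  [terminal]
5. n5.idx = 21  [terminal]
6. n6.val = 16  [terminal]
7. n3.mk = false  [d₁.idx > 21]
8. n7.key = -1  [-1]
9. n8.hot = false  [A.key > -1]
10. n8.ok = -2  [A.key * 3 + 1]
11. n9.idx = -9  [terminal]
12. n8.cnt = -9  [B.ok + d.idx + 2]
13. n11.lab = true  [terminal]
14. n12.idx = -1  [terminal]
15. n10.fin = 25  [d.idx * 3 + 28]
16. n10.mk = true  [c.lab == true]
17. n10.acc = -4  [d.idx - 3]
18. n7.tag = 26  [B.cnt + 35]
19. n7.idx = 14  [B.cnt + 23]
20. n13.fin = false  [C.mk == true]
21. n14.key = 22  [22]
22. n15.val = 22  [terminal]
23. n16.val = 18  [terminal]
24. n14.tag = 9  [A.key * -1 + 31]
25. n14.idx = 12  [e₁.val + e₀.val - 28]
26. n17.val = 20  [terminal]
27. n18.val = 28  [terminal]
28. n13.wid = 12  [e₁.val - 16]
29. n2.wid = 27  [A.tag + D₁.wid - 11]
30. n0.fin = 2  [D.wid - 25]
31. n0.mk = false  [D.wid > 27]
32. n0.acc = -7  [D.wid - 34]

2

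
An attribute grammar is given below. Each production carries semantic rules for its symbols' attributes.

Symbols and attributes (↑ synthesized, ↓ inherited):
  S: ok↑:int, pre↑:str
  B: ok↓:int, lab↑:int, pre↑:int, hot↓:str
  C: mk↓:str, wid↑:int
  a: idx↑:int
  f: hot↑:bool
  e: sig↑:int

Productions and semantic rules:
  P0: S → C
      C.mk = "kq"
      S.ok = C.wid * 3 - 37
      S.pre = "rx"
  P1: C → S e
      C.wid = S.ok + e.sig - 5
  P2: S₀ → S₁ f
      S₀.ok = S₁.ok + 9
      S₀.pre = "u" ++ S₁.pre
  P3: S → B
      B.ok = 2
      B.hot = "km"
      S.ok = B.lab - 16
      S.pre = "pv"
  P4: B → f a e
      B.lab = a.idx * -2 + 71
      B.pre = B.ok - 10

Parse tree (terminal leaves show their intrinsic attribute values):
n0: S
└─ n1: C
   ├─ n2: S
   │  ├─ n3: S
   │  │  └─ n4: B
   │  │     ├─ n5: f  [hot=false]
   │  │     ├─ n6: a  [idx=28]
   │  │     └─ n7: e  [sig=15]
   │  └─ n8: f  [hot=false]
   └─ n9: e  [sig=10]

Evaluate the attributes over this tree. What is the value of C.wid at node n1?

13

1. n1.mk = "kq"  ["kq"]
2. n4.ok = 2  [2]
3. n4.hot = "km"  ["km"]
4. n5.hot = false  [terminal]
5. n6.idx = 28  [terminal]
6. n7.sig = 15  [terminal]
7. n4.lab = 15  [a.idx * -2 + 71]
8. n4.pre = -8  [B.ok - 10]
9. n3.ok = -1  [B.lab - 16]
10. n3.pre = "pv"  ["pv"]
11. n8.hot = false  [terminal]
12. n2.ok = 8  [S₁.ok + 9]
13. n2.pre = "upv"  ["u" ++ S₁.pre]
14. n9.sig = 10  [terminal]
15. n1.wid = 13  [S.ok + e.sig - 5]
16. n0.ok = 2  [C.wid * 3 - 37]
17. n0.pre = "rx"  ["rx"]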